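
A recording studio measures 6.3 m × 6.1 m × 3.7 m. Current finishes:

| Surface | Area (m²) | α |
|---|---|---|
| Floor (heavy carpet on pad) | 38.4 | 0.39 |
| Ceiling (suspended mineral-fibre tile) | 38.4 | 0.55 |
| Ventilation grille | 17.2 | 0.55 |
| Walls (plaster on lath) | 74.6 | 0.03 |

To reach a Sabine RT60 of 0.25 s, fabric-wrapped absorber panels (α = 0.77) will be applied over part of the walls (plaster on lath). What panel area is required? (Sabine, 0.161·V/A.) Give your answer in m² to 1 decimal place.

59.2

Total absorption A₁ = 38.4*0.39 + 38.4*0.55 + 17.2*0.55 + 74.6*0.03
  = 14.976 + 21.120 + 9.460 + 2.238 = 47.794 m² sabins.
Required A₂ = 0.161·142.191/0.25 = 91.571 sabins.
Absorption to add: 91.571 − 47.794 = 43.777 sabins.
Net gain per m²: Δα = 0.77 − 0.03 = 0.74.
Area = ΔA/Δα = 43.777/0.74 = 59.2 m².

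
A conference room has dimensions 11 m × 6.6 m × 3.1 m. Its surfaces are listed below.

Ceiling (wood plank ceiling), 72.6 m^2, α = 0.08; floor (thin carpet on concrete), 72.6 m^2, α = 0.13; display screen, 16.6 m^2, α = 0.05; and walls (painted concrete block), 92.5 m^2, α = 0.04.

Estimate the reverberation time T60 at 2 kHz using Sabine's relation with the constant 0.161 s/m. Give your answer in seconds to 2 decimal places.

1.83 s

Equivalent absorption area: A = 72.6*0.08 + 72.6*0.13 + 16.6*0.05 + 92.5*0.04 = 19.776 m^2.
V = 11·6.6·3.1 = 225.06 m³.
RT60 = 0.161 · V / A = 0.161 × 225.06 / 19.776 = 1.83 s.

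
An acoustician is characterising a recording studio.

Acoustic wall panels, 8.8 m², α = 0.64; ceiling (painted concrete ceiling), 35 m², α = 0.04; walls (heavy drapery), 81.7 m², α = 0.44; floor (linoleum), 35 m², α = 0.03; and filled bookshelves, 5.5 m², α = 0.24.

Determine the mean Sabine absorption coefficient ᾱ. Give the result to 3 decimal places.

S = Σ Sᵢ = 8.8 + 35 + 81.7 + 35 + 5.5 = 166.0 m².
Weighted sum Σ Sα = 45.350.
ᾱ = 45.350 / 166.0 = 0.273.

0.273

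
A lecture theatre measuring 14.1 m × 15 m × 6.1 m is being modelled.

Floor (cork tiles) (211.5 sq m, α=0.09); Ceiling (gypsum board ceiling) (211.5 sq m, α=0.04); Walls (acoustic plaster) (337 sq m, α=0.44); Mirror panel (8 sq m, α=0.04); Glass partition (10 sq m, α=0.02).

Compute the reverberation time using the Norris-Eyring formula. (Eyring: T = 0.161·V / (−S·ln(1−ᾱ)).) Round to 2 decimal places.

Total surface area S = 211.5 + 211.5 + 337 + 8 + 10 = 778.0 sq m.
Σ(Sᵢαᵢ) = 211.5×0.09 + 211.5×0.04 + 337×0.44 + 8×0.04 + 10×0.02 = 176.295.
Mean coefficient ᾱ = A/S = 0.2266.
−S·ln(1−ᾱ) = −778.0 × ln(1 − 0.2266) = 199.914.
V = 14.1 × 15 × 6.1 = 1290.15 m³.
RT60 = 0.161 × 1290.15 / 199.914 = 1.04 s.

1.04 sec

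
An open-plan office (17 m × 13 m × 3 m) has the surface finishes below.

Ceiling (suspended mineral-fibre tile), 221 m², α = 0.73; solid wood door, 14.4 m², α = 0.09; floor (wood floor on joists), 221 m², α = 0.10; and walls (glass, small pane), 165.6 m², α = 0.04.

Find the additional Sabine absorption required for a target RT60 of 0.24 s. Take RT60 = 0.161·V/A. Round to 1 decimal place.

253.4 sabins

A₁ = Σ Sᵢαᵢ = 221×0.73 + 14.4×0.09 + 221×0.10 + 165.6×0.04 = 191.350 sabins.
Target A₂ = 0.161·663/0.24 = 444.763 sabins (V = 663 m³).
Additional absorption ΔA = 444.763 − 191.350 = 253.4 sabins.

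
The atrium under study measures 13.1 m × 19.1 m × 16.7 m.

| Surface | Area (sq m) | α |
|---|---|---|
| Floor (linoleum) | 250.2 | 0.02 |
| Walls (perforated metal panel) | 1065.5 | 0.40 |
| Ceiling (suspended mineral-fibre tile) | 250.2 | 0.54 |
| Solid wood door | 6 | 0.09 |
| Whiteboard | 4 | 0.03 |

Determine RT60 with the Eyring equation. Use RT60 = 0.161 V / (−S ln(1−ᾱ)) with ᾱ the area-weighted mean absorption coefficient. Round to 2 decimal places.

0.96 s

S = Σ Sᵢ = 1575.9 sq m.
Absorption A = 250.2×0.02 + 1065.5×0.40 + 250.2×0.54 + 6×0.09 + 4×0.03 = 566.972 sabins.
Mean coefficient ᾱ = A/S = 0.3598.
Eyring denominator: −S ln(1−ᾱ) = 702.811.
V = 13.1 × 19.1 × 16.7 = 4178.507 m³.
RT60 = 0.161 × 4178.507 / 702.811 = 0.96 s.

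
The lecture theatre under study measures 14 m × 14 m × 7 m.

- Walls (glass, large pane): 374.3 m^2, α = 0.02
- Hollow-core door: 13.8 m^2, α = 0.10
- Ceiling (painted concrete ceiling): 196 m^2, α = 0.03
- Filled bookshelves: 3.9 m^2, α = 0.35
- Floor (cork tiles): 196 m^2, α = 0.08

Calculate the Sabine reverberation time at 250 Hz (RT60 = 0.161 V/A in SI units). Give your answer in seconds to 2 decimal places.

6.95 seconds

Total absorption A = 374.3*0.02 + 13.8*0.10 + 196*0.03 + 3.9*0.35 + 196*0.08
  = 7.486 + 1.380 + 5.880 + 1.365 + 15.680 = 31.791 m^2 sabins.
Room volume: 1372 m³.
T = 0.161 V/A = 0.161·1372/31.791 = 6.95 s.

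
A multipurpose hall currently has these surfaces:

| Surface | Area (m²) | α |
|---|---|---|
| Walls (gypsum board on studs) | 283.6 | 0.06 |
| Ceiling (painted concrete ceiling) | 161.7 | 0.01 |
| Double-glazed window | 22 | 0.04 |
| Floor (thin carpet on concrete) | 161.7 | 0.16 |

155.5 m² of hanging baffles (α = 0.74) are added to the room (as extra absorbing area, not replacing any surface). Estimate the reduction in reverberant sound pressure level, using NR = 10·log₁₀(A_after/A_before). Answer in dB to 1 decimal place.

Summing Sᵢαᵢ: 17.016 + 1.617 + 0.880 + 25.872 → A_before = 45.385 sabins.
Added absorption = 155.5 × 0.74 = 115.070 sabins.
A_after = 45.385 + 115.070 = 160.455 sabins.
Reduction = 10 log₁₀(A_after/A_before) = 10 log₁₀(3.5354) = 5.5 dB.

5.5 dB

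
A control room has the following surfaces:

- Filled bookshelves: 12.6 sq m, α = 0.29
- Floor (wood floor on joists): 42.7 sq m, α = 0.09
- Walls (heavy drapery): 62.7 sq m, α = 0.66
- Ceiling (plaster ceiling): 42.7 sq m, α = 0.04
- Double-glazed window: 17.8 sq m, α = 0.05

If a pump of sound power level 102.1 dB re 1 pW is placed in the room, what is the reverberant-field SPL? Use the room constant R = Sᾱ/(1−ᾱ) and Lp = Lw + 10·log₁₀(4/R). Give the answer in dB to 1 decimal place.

Σ(Sᵢαᵢ) = 12.6×0.29 + 42.7×0.09 + 62.7×0.66 + 42.7×0.04 + 17.8×0.05 = 51.477; total area S = 178.5 sq m.
ᾱ = 0.2884, so room constant R = A/(1−ᾱ) = 72.340 sq m.
Lp = 102.1 + 10·log₁₀(4/72.340) = 102.1 + (-12.57) = 89.5 dB.

89.5 dB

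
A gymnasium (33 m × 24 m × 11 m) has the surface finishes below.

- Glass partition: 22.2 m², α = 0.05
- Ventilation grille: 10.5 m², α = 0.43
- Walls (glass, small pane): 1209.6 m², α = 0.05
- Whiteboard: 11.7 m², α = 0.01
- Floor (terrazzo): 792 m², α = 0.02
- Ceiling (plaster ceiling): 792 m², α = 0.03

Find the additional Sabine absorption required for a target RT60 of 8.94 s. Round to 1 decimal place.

A₁ = Σ Sᵢαᵢ = 22.2×0.05 + 10.5×0.43 + 1209.6×0.05 + 11.7×0.01 + 792×0.02 + 792×0.03 = 105.822 sabins.
Target A₂ = 0.161·8712/8.94 = 156.894 sabins (V = 8712 m³).
ΔA = A₂ − A₁ = 156.894 − 105.822 = 51.1 sabins.

51.1 sabins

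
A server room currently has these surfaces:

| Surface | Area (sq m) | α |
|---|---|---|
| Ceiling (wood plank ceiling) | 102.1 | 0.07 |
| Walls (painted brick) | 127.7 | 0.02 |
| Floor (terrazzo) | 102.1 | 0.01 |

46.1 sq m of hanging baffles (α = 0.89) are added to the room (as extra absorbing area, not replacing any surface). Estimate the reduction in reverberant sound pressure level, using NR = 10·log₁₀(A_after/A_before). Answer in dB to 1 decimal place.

Summing Sᵢαᵢ: 7.147 + 2.554 + 1.021 → A_before = 10.722 sabins.
Added absorption = 46.1 × 0.89 = 41.029 sabins.
A_after = 10.722 + 41.029 = 51.751 sabins.
NR = 10·log₁₀(51.751/10.722) = 6.8 dB.

6.8 dB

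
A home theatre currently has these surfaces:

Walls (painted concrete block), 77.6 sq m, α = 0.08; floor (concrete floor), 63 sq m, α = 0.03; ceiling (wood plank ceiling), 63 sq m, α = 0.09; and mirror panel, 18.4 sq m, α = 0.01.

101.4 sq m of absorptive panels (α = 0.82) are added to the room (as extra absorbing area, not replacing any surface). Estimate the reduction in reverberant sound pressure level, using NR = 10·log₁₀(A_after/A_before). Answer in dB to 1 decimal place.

A_before = Σ Sᵢαᵢ = 77.6×0.08 + 63×0.03 + 63×0.09 + 18.4×0.01 = 13.952 sabins.
Treatment contributes 101.4·0.82 = 83.148 sabins.
A_after = 13.952 + 83.148 = 97.100 sabins.
NR = 10·log₁₀(97.100/13.952) = 8.4 dB.

8.4 dB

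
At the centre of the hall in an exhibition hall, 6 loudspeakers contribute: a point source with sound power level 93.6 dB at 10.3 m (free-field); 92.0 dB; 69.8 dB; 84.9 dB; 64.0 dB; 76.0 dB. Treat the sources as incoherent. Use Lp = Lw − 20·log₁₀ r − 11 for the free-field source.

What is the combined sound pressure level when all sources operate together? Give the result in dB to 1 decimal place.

Source at 10.3 m: Lp = 93.6 − 20·log₁₀(10.3) − 11 = 62.3 dB.
Σ 10^(Lᵢ/10) = 1.947e+09.
Back to dB: 10·log₁₀ Σ = 92.9 dB.

92.9 dB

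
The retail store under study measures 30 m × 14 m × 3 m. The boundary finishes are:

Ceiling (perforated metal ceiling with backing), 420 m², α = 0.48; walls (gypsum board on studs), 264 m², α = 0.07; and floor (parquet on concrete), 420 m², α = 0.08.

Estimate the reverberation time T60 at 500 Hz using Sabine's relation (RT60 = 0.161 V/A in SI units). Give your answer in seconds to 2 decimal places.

A = Σ Sᵢαᵢ = 420×0.48 + 264×0.07 + 420×0.08 = 253.680 sabins.
V = 30·14·3 = 1260 m³.
T = 0.161 V/A = 0.161·1260/253.680 = 0.80 s.

0.80 s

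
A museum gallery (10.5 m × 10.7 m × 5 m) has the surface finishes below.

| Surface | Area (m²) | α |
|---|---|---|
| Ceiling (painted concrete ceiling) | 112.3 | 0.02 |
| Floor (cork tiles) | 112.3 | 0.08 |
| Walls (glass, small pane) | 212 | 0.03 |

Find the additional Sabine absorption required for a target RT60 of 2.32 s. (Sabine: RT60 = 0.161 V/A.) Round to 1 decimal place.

Total absorption A₁ = 112.3·0.02 + 112.3·0.08 + 212·0.03
  = 2.246 + 8.984 + 6.360 = 17.590 m² sabins.
Target A₂ = 0.161·561.75/2.32 = 38.984 sabins (V = 561.75 m³).
Shortfall: 38.984 − 17.590 = 21.4 sabins.

21.4 sabins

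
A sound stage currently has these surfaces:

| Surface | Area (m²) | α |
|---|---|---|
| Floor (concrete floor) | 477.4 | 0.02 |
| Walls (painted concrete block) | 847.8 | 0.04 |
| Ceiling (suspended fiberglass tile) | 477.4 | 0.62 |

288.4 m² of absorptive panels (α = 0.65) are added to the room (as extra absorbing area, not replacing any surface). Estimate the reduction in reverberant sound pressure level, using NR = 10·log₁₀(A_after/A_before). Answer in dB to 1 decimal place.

A_before = Σ Sᵢαᵢ = 477.4×0.02 + 847.8×0.04 + 477.4×0.62 = 339.448 sabins.
Added absorption = 288.4 × 0.65 = 187.460 sabins.
New total A_after = 526.908 sabins.
NR = 10·log₁₀(526.908/339.448) = 1.9 dB.

1.9 dB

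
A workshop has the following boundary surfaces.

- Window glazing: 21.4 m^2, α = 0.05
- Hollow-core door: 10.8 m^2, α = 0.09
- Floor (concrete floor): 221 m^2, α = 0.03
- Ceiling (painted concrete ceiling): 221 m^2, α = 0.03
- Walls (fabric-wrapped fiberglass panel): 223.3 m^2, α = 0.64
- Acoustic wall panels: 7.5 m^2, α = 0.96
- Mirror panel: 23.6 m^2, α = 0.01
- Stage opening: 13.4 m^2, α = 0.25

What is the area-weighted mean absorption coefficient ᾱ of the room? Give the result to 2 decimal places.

S = Σ Sᵢ = 21.4 + 10.8 + 221 + 221 + 223.3 + 7.5 + 23.6 + 13.4 = 742.0 m^2.
Σ(Sᵢαᵢ) = 21.4*0.05 + 10.8*0.09 + 221*0.03 + 221*0.03 + 223.3*0.64 + 7.5*0.96 + 23.6*0.01 + 13.4*0.25 = 169.000.
ᾱ = A/S = 0.23.

0.23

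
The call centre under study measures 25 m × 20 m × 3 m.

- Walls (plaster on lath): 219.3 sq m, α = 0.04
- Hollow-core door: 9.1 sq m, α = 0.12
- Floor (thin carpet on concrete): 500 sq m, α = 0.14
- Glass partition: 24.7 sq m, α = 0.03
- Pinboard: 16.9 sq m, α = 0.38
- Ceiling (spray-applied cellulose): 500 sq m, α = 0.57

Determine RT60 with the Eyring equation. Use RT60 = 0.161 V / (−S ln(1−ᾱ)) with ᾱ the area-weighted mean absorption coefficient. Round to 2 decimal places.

0.55 s

Total surface area S = 219.3 + 9.1 + 500 + 24.7 + 16.9 + 500 = 1270.0 sq m.
Σ(Sᵢαᵢ) = 219.3·0.04 + 9.1·0.12 + 500·0.14 + 24.7·0.03 + 16.9·0.38 + 500·0.57 = 372.027.
Mean coefficient ᾱ = A/S = 0.2929.
Eyring denominator: −S ln(1−ᾱ) = 440.161.
V = 25 × 20 × 3 = 1500 m³.
T = 0.161·V/[−S·ln(1−ᾱ)] = 0.161·1500/440.161 = 0.55 s.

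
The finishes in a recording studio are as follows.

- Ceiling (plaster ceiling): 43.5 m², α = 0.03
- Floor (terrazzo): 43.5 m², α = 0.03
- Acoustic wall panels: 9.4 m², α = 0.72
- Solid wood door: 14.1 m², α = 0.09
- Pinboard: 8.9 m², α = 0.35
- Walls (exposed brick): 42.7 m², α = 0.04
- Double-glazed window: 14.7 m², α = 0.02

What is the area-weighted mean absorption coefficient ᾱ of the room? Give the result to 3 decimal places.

Total surface area S = 176.8 m².
Weighted sum Σ Sα = 15.764.
ᾱ = 15.764 / 176.8 = 0.089.

0.089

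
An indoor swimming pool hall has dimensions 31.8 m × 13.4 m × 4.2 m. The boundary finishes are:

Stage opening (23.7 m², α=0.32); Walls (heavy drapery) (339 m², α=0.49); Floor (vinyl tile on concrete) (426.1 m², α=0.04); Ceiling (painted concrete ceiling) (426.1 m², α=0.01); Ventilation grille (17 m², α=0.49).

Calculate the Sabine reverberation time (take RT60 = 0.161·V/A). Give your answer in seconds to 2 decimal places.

A = Σ Sᵢαᵢ = 23.7*0.32 + 339*0.49 + 426.1*0.04 + 426.1*0.01 + 17*0.49 = 203.329 sabins.
Volume V = 31.8 × 13.4 × 4.2 = 1789.704 m³.
RT60 = 0.161 · V / A = 0.161 × 1789.704 / 203.329 = 1.42 s.

1.42 s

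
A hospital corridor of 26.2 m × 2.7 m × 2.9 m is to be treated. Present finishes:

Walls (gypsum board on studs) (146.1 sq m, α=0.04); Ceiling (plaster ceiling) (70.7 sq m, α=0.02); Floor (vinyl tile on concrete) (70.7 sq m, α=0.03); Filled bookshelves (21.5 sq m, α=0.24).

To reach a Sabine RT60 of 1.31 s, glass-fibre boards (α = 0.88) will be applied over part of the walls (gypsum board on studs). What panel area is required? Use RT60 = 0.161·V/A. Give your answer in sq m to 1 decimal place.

Summing Sᵢαᵢ: 5.844 + 1.414 + 2.121 + 5.160 → A₁ = 14.539 sabins.
Required A₂ = 0.161·205.146/1.31 = 25.213 sabins.
Absorption to add: 25.213 − 14.539 = 10.674 sabins.
Each sq m of panel replacing the walls (gypsum board on studs) adds (0.88 − 0.04) = 0.84 sabins.
Area = ΔA/Δα = 10.674/0.84 = 12.7 sq m.

12.7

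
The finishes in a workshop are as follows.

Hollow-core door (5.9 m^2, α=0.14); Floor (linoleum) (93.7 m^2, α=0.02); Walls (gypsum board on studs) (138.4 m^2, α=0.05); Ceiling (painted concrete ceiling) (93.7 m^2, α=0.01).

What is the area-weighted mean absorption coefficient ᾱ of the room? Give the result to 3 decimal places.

S = Σ Sᵢ = 5.9 + 93.7 + 138.4 + 93.7 = 331.7 m^2.
Σ(Sᵢαᵢ) = 5.9·0.14 + 93.7·0.02 + 138.4·0.05 + 93.7·0.01 = 10.557.
ᾱ = A/S = 0.032.

0.032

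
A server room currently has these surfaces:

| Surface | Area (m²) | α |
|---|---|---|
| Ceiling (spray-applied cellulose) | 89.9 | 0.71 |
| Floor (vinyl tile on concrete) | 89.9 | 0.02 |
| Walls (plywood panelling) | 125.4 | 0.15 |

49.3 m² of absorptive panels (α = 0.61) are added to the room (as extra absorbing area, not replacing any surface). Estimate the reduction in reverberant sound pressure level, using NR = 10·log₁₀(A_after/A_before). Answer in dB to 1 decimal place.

Summing Sᵢαᵢ: 63.829 + 1.798 + 18.810 → A_before = 84.437 sabins.
Added absorption = 49.3 × 0.61 = 30.073 sabins.
A_after = 84.437 + 30.073 = 114.510 sabins.
Reduction = 10 log₁₀(A_after/A_before) = 10 log₁₀(1.3562) = 1.3 dB.

1.3 dB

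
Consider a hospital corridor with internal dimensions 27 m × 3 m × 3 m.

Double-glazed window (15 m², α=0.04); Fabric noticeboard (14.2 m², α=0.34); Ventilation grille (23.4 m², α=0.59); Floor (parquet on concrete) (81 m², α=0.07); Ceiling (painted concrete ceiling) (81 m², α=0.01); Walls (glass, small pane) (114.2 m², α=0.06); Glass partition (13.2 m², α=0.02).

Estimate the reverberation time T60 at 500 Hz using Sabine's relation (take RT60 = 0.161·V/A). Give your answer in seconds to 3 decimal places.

1.192 sec

Total absorption A = 15*0.04 + 14.2*0.34 + 23.4*0.59 + 81*0.07 + 81*0.01 + 114.2*0.06 + 13.2*0.02
  = 0.600 + 4.828 + 13.806 + 5.670 + 0.810 + 6.852 + 0.264 = 32.830 m² sabins.
V = 27·3·3 = 243 m³.
Sabine: RT60 = 0.161 × 243 / 32.830 = 1.192 s.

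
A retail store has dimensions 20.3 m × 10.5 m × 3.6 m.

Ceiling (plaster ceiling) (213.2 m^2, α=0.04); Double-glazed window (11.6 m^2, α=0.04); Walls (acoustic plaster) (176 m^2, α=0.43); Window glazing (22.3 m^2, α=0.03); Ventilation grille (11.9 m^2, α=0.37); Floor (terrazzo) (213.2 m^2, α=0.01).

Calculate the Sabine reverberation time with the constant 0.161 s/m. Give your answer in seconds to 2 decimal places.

1.34 s

Equivalent absorption area: A = 213.2·0.04 + 11.6·0.04 + 176·0.43 + 22.3·0.03 + 11.9·0.37 + 213.2·0.01 = 91.876 m^2.
Volume V = 20.3 × 10.5 × 3.6 = 767.34 m³.
T = 0.161 V/A = 0.161·767.34/91.876 = 1.34 s.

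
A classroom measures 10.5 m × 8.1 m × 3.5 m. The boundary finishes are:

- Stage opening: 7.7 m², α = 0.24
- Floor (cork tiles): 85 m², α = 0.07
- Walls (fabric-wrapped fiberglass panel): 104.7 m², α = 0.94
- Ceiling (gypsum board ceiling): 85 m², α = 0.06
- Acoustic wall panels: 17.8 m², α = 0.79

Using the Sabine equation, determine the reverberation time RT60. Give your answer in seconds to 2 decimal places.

A = Σ Sᵢαᵢ = 7.7·0.24 + 85·0.07 + 104.7·0.94 + 85·0.06 + 17.8·0.79 = 125.378 sabins.
Volume V = 10.5 × 8.1 × 3.5 = 297.675 m³.
Sabine: RT60 = 0.161 × 297.675 / 125.378 = 0.38 s.

0.38 s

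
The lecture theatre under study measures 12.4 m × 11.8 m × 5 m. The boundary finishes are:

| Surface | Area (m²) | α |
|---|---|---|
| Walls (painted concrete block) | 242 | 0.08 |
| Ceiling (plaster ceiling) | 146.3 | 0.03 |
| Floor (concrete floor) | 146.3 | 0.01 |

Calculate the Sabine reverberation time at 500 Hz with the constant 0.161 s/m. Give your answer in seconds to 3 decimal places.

Summing Sᵢαᵢ: 19.360 + 4.389 + 1.463 → A = 25.212 sabins.
V = 12.4·11.8·5 = 731.6 m³.
Sabine: RT60 = 0.161 × 731.6 / 25.212 = 4.672 s.

4.672 s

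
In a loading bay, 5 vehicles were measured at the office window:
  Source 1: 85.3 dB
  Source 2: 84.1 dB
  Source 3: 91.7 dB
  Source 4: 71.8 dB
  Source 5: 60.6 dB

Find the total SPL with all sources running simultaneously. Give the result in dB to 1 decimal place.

93.2 dB

Converting to relative power and adding: 10^(85.3/10) + 10^(84.1/10) + 10^(91.7/10) + 10^(71.8/10) + 10^(60.6/10) = 2.091e+09.
L_total = 10·log₁₀(2.091e+09) = 93.2 dB.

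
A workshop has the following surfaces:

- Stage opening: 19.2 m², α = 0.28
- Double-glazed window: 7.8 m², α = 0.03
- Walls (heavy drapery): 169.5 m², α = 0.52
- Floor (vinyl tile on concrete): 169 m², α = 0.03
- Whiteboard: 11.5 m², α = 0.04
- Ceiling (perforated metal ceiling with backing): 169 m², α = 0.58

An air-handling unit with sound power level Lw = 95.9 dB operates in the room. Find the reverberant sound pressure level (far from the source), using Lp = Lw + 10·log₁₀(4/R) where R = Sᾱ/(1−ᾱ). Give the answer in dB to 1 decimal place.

Σ(Sᵢαᵢ) = 19.2×0.28 + 7.8×0.03 + 169.5×0.52 + 169×0.03 + 11.5×0.04 + 169×0.58 = 197.300; total area S = 546.0 m².
ᾱ = 197.300/546.0 = 0.3614; R = Sᾱ/(1−ᾱ) = 197.300/(1−0.3614) = 308.957 m².
Lp = Lw + 10 log₁₀(4/R) = 95.9 -18.88 = 77.0 dB.

77.0 dB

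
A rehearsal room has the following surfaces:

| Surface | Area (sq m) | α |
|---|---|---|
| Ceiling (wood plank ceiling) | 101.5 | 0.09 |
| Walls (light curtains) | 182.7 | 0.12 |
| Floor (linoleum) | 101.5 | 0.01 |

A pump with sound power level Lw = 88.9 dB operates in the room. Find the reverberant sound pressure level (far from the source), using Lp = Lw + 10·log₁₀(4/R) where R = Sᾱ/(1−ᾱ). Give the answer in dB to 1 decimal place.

Σ(Sᵢαᵢ) = 101.5·0.09 + 182.7·0.12 + 101.5·0.01 = 32.074; total area S = 385.7 sq m.
ᾱ = 32.074/385.7 = 0.0832; R = Sᾱ/(1−ᾱ) = 32.074/(1−0.0832) = 34.985 sq m.
Lp = Lw + 10 log₁₀(4/R) = 88.9 -9.42 = 79.5 dB.

79.5 dB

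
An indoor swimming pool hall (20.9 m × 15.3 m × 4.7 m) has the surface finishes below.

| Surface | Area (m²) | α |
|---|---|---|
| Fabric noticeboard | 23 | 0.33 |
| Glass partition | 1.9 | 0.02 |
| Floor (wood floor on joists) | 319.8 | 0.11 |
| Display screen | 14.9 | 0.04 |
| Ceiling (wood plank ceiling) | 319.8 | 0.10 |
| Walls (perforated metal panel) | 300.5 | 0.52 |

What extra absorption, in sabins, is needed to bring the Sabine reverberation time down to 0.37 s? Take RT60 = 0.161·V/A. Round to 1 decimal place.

422.3 sabins

Equivalent absorption area: A₁ = 23*0.33 + 1.9*0.02 + 319.8*0.11 + 14.9*0.04 + 319.8*0.10 + 300.5*0.52 = 231.642 m².
V = 1502.919 m³. Required absorption A₂ = 0.161 × 1502.919 / 0.37 = 653.973 sabins.
Shortfall: 653.973 − 231.642 = 422.3 sabins.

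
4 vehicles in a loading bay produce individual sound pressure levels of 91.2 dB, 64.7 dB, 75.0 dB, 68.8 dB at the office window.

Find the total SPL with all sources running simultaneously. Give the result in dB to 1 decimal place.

91.3 dB

Sum in the linear (power) domain: Σ 10^(Lᵢ/10) = 10^(91.2/10) + 10^(64.7/10) + 10^(75.0/10) + 10^(68.8/10) = 1.36e+09.
Combined level = 10 log₁₀(1.36e+09) = 91.3 dB.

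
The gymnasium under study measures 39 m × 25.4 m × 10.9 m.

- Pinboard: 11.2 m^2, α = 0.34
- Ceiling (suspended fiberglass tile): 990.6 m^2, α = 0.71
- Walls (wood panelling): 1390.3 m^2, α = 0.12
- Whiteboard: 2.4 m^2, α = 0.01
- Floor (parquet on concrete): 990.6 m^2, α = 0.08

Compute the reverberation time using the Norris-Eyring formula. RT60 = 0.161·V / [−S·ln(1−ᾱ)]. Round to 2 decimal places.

Total surface area S = 11.2 + 990.6 + 1390.3 + 2.4 + 990.6 = 3385.1 m^2.
Absorption A = 11.2·0.34 + 990.6·0.71 + 1390.3·0.12 + 2.4·0.01 + 990.6·0.08 = 953.242 sabins.
ᾱ = 953.242 / 3385.1 = 0.2816.
−S·ln(1−ᾱ) = −3385.1 × ln(1 − 0.2816) = 1119.550.
V = 39 × 25.4 × 10.9 = 10797.54 m³.
RT60 = 0.161 × 10797.54 / 1119.550 = 1.55 s.

1.55 sec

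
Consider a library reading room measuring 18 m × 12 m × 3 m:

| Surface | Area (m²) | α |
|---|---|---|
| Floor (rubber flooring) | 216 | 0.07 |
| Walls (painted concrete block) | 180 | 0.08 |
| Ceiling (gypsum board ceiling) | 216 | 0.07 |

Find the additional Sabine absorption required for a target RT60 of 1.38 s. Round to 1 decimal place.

Total absorption A₁ = 216*0.07 + 180*0.08 + 216*0.07
  = 15.120 + 14.400 + 15.120 = 44.640 m² sabins.
Target A₂ = 0.161·648/1.38 = 75.600 sabins (V = 648 m³).
Shortfall: 75.600 − 44.640 = 31.0 sabins.

31.0 sabins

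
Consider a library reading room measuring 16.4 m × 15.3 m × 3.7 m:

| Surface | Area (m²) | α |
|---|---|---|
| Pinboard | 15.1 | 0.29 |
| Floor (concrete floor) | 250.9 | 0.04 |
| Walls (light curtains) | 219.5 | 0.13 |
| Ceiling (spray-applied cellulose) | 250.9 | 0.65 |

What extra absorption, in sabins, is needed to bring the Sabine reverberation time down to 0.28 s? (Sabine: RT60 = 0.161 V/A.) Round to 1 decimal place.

Summing Sᵢαᵢ: 4.379 + 10.036 + 28.535 + 163.085 → A₁ = 206.035 sabins.
For T = 0.28 s, need A₂ = 0.161·V/T = 0.161·928.404/0.28 = 533.832 sabins.
ΔA = A₂ − A₁ = 533.832 − 206.035 = 327.8 sabins.

327.8 sabins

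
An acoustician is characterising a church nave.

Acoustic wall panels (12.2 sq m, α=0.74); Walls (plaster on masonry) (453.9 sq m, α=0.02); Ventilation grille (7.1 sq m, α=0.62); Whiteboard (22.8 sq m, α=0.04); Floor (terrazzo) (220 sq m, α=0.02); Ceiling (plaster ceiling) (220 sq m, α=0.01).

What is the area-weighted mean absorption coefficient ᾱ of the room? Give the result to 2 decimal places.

S = Σ Sᵢ = 12.2 + 453.9 + 7.1 + 22.8 + 220 + 220 = 936.0 sq m.
Σ(Sᵢαᵢ) = 12.2×0.74 + 453.9×0.02 + 7.1×0.62 + 22.8×0.04 + 220×0.02 + 220×0.01 = 30.020.
ᾱ = A/S = 0.03.

0.03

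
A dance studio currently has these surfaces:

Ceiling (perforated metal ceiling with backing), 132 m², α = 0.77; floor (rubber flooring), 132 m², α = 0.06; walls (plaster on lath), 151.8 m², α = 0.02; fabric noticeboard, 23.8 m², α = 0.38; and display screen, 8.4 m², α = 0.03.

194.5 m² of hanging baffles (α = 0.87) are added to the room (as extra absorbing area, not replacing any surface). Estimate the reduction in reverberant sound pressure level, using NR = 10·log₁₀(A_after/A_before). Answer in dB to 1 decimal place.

A_before = Σ Sᵢαᵢ = 132×0.77 + 132×0.06 + 151.8×0.02 + 23.8×0.38 + 8.4×0.03 = 121.892 sabins.
Added absorption = 194.5 × 0.87 = 169.215 sabins.
A_after = 121.892 + 169.215 = 291.107 sabins.
NR = 10·log₁₀(291.107/121.892) = 3.8 dB.

3.8 dB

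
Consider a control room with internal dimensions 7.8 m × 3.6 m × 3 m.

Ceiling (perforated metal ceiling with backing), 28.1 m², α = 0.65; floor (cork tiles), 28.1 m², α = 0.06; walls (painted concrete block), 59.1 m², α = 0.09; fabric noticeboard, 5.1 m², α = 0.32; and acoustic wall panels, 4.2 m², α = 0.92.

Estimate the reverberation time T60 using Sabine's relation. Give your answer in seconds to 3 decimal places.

0.441 s

Total absorption A = 28.1*0.65 + 28.1*0.06 + 59.1*0.09 + 5.1*0.32 + 4.2*0.92
  = 18.265 + 1.686 + 5.319 + 1.632 + 3.864 = 30.766 m² sabins.
Volume V = 7.8 × 3.6 × 3 = 84.24 m³.
Sabine: RT60 = 0.161 × 84.24 / 30.766 = 0.441 s.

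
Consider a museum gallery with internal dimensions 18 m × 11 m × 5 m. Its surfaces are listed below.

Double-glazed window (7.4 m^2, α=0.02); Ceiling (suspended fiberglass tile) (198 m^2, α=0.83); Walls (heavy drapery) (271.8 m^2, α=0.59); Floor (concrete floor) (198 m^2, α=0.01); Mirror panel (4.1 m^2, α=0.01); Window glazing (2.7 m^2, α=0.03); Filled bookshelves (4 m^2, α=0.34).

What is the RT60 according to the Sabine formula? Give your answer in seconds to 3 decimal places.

0.485 sec

Summing Sᵢαᵢ: 0.148 + 164.340 + 160.362 + 1.980 + 0.041 + 0.081 + 1.360 → A = 328.312 sabins.
Volume V = 18 × 11 × 5 = 990 m³.
T = 0.161 V/A = 0.161·990/328.312 = 0.485 s.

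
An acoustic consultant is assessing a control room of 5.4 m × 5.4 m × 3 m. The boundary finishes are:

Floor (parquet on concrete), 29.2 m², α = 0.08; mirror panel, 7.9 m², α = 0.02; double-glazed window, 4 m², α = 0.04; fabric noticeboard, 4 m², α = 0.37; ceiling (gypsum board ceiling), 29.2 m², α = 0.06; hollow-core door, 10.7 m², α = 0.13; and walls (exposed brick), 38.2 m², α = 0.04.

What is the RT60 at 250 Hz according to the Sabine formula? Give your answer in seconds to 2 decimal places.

Equivalent absorption area: A = 29.2·0.08 + 7.9·0.02 + 4·0.04 + 4·0.37 + 29.2·0.06 + 10.7·0.13 + 38.2·0.04 = 8.805 m².
Volume V = 5.4 × 5.4 × 3 = 87.48 m³.
Sabine: RT60 = 0.161 × 87.48 / 8.805 = 1.60 s.

1.60 s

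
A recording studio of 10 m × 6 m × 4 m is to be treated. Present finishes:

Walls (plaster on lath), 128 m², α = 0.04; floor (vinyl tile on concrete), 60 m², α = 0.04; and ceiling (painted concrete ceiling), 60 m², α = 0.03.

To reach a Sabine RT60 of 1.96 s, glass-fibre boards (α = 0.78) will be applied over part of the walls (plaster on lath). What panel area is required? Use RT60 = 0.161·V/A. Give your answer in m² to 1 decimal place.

14.0

Summing Sᵢαᵢ: 5.120 + 2.400 + 1.800 → A₁ = 9.320 sabins.
Required A₂ = 0.161·240/1.96 = 19.714 sabins.
Absorption to add: 19.714 − 9.320 = 10.394 sabins.
Each m² of panel replacing the walls (plaster on lath) adds (0.78 − 0.04) = 0.74 sabins.
Panel area = 10.394 / 0.74 = 14.0 m².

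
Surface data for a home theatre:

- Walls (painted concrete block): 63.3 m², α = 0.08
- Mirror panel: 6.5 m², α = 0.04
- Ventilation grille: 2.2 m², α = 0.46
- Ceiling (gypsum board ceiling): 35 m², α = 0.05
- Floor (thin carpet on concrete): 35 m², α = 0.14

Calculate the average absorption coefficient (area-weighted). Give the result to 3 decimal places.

Total surface area S = 142.0 m².
A = 63.3*0.08 + 6.5*0.04 + 2.2*0.46 + 35*0.05 + 35*0.14 = 12.986 sabins.
ᾱ = A/S = 0.091.

0.091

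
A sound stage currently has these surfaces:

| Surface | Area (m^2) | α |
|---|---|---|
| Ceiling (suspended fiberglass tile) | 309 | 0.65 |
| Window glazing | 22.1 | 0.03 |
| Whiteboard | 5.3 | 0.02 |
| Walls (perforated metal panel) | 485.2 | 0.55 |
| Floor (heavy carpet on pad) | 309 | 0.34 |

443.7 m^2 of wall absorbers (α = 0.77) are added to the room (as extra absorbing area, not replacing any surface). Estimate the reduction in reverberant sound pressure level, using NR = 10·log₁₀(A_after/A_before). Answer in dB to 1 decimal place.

Equivalent absorption area: A_before = 309×0.65 + 22.1×0.03 + 5.3×0.02 + 485.2×0.55 + 309×0.34 = 573.539 m^2.
Treatment contributes 443.7·0.77 = 341.649 sabins.
A_after = 573.539 + 341.649 = 915.188 sabins.
NR = 10·log₁₀(915.188/573.539) = 2.0 dB.

2.0 dB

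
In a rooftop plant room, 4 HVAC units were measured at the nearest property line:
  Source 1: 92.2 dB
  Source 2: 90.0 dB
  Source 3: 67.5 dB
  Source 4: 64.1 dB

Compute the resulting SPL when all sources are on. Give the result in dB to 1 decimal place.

Σ 10^(Lᵢ/10) = 2.668e+09.
Back to dB: 10·log₁₀ Σ = 94.3 dB.

94.3 dB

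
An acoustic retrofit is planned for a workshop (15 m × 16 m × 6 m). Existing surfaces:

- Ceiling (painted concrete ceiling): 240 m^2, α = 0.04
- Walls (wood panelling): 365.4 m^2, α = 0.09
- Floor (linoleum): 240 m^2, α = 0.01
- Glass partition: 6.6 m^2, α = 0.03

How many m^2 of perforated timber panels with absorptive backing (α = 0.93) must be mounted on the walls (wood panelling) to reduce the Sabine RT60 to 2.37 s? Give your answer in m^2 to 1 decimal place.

Equivalent absorption area: A₁ = 240·0.04 + 365.4·0.09 + 240·0.01 + 6.6·0.03 = 45.084 m^2.
V = 1440 m³. Target absorption A₂ = 0.161 × 1440 / 2.37 = 97.823 sabins.
Absorption to add: 97.823 − 45.084 = 52.739 sabins.
Each m^2 of panel replacing the walls (wood panelling) adds (0.93 − 0.09) = 0.84 sabins.
Area = ΔA/Δα = 52.739/0.84 = 62.8 m^2.

62.8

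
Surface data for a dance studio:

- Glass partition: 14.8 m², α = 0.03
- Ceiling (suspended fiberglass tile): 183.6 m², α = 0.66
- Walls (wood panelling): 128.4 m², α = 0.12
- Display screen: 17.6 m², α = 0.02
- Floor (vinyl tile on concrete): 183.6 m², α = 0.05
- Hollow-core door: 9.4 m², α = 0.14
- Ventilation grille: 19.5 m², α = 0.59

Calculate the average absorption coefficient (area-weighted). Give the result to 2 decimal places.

S = Σ Sᵢ = 14.8 + 183.6 + 128.4 + 17.6 + 183.6 + 9.4 + 19.5 = 556.9 m².
A = 14.8×0.03 + 183.6×0.66 + 128.4×0.12 + 17.6×0.02 + 183.6×0.05 + 9.4×0.14 + 19.5×0.59 = 159.381 sabins.
ᾱ = A/S = 0.29.

0.29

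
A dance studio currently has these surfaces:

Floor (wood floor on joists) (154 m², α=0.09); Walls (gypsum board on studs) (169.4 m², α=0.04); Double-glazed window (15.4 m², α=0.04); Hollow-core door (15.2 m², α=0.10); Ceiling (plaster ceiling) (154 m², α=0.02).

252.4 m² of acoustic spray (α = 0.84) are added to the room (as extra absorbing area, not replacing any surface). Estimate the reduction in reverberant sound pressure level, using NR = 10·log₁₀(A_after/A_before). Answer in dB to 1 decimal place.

Equivalent absorption area: A_before = 154×0.09 + 169.4×0.04 + 15.4×0.04 + 15.2×0.10 + 154×0.02 = 25.852 m².
Treatment contributes 252.4·0.84 = 212.016 sabins.
A_after = 25.852 + 212.016 = 237.868 sabins.
NR = 10·log₁₀(237.868/25.852) = 9.6 dB.

9.6 dB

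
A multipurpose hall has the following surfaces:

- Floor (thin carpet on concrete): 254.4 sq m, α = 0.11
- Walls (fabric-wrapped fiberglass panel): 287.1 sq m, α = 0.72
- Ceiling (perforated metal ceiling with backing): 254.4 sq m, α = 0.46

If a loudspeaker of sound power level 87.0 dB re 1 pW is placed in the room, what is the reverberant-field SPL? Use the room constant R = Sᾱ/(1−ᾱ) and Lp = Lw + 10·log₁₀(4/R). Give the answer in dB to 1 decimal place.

A = 351.720 sabins; S = 795.9 sq m.
ᾱ = 0.4419, so room constant R = A/(1−ᾱ) = 630.210 sq m.
Lp = 87.0 + 10·log₁₀(4/630.210) = 87.0 + (-21.97) = 65.0 dB.

65.0 dB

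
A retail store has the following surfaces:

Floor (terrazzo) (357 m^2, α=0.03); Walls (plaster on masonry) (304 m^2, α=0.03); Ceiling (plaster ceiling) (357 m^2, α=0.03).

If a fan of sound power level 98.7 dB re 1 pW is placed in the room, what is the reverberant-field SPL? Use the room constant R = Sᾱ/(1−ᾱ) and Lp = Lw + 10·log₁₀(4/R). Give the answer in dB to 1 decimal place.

Σ(Sᵢαᵢ) = 357×0.03 + 304×0.03 + 357×0.03 = 30.540; total area S = 1018.0 m^2.
ᾱ = 30.540/1018.0 = 0.0300; R = Sᾱ/(1−ᾱ) = 30.540/(1−0.0300) = 31.485 m^2.
Lp = Lw + 10 log₁₀(4/R) = 98.7 -8.96 = 89.7 dB.

89.7 dB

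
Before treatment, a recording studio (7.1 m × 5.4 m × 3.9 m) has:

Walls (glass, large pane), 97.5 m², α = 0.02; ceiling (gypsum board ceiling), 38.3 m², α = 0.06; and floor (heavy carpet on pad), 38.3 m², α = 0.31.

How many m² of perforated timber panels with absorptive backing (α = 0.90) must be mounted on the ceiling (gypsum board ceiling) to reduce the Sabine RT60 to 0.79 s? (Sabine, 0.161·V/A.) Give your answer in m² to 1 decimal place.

17.1

Equivalent absorption area: A₁ = 97.5×0.02 + 38.3×0.06 + 38.3×0.31 = 16.121 m².
V = 149.526 m³. Target absorption A₂ = 0.161 × 149.526 / 0.79 = 30.473 sabins.
ΔA needed = 30.473 − 16.121 = 14.352 sabins.
Each m² of panel replacing the ceiling (gypsum board ceiling) adds (0.90 − 0.06) = 0.84 sabins.
Panel area = 14.352 / 0.84 = 17.1 m².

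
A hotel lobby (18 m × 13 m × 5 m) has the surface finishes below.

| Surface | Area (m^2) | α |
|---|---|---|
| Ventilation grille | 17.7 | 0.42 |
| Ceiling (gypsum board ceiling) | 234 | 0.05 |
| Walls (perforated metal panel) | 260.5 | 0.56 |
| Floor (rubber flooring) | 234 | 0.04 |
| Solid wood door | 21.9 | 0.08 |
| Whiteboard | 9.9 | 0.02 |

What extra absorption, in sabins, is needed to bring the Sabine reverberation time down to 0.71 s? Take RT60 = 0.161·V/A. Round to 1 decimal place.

89.0 sabins

A₁ = Σ Sᵢαᵢ = 17.7·0.42 + 234·0.05 + 260.5·0.56 + 234·0.04 + 21.9·0.08 + 9.9·0.02 = 176.324 sabins.
V = 1170 m³. Required absorption A₂ = 0.161 × 1170 / 0.71 = 265.310 sabins.
ΔA = A₂ − A₁ = 265.310 − 176.324 = 89.0 sabins.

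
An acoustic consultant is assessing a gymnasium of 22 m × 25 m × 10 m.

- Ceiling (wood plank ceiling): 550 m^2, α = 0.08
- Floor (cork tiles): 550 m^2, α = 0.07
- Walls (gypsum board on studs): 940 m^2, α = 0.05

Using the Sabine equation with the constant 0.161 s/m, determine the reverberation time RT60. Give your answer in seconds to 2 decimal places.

6.84 seconds

Total absorption A = 550×0.08 + 550×0.07 + 940×0.05
  = 44.000 + 38.500 + 47.000 = 129.500 m^2 sabins.
V = 22·25·10 = 5500 m³.
RT60 = 0.161 · V / A = 0.161 × 5500 / 129.500 = 6.84 s.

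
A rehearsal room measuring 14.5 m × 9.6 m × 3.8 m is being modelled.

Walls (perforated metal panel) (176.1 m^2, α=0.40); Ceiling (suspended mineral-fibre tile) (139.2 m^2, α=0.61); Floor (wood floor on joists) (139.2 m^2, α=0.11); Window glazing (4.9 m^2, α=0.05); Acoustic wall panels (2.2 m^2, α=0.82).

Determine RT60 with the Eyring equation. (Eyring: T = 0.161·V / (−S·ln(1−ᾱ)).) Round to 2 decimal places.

0.39 s

Total surface area S = 176.1 + 139.2 + 139.2 + 4.9 + 2.2 = 461.6 m^2.
Σ(Sᵢαᵢ) = 176.1·0.40 + 139.2·0.61 + 139.2·0.11 + 4.9·0.05 + 2.2·0.82 = 172.713.
Mean coefficient ᾱ = A/S = 0.3742.
−S·ln(1−ᾱ) = −461.6 × ln(1 − 0.3742) = 216.363.
V = 14.5 × 9.6 × 3.8 = 528.96 m³.
RT60 = 0.161 × 528.96 / 216.363 = 0.39 s.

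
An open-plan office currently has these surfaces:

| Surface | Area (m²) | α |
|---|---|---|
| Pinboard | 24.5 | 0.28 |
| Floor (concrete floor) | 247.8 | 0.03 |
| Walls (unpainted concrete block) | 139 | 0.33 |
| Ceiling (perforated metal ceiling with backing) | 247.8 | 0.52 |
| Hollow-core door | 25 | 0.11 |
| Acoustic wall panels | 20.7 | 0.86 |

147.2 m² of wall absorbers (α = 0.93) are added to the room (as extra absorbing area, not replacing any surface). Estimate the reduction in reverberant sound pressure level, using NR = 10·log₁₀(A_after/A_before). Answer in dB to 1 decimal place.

A_before = Σ Sᵢαᵢ = 24.5·0.28 + 247.8·0.03 + 139·0.33 + 247.8·0.52 + 25·0.11 + 20.7·0.86 = 209.572 sabins.
Added absorption = 147.2 × 0.93 = 136.896 sabins.
New total A_after = 346.468 sabins.
Reduction = 10 log₁₀(A_after/A_before) = 10 log₁₀(1.6532) = 2.2 dB.

2.2 dB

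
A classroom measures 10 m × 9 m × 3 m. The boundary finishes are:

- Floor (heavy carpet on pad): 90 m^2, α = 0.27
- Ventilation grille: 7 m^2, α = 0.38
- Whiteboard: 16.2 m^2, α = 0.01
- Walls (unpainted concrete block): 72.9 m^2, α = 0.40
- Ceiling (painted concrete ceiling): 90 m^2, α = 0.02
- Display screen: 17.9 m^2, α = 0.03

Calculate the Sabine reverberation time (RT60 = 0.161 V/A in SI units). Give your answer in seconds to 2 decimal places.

Summing Sᵢαᵢ: 24.300 + 2.660 + 0.162 + 29.160 + 1.800 + 0.537 → A = 58.619 sabins.
V = 10·9·3 = 270 m³.
T = 0.161 V/A = 0.161·270/58.619 = 0.74 s.

0.74 s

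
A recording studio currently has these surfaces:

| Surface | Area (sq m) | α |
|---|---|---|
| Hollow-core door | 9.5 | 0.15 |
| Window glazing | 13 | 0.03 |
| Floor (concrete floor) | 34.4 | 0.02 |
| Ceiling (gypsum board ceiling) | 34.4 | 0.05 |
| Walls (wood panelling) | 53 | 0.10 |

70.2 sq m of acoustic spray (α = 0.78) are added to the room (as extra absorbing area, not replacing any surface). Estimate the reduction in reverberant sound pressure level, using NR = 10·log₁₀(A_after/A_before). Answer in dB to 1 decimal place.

Total absorption A_before = 9.5·0.15 + 13·0.03 + 34.4·0.02 + 34.4·0.05 + 53·0.10
  = 1.425 + 0.390 + 0.688 + 1.720 + 5.300 = 9.523 sq m sabins.
Added absorption = 70.2 × 0.78 = 54.756 sabins.
A_after = 9.523 + 54.756 = 64.279 sabins.
NR = 10·log₁₀(64.279/9.523) = 8.3 dB.

8.3 dB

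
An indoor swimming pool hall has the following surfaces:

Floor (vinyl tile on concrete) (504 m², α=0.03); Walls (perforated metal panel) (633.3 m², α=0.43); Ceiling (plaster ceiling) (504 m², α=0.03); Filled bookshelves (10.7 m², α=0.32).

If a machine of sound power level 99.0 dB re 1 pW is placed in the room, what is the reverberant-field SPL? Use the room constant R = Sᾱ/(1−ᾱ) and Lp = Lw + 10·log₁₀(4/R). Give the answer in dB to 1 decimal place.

79.3 dB

A = 305.983 sabins; S = 1652.0 m².
ᾱ = 305.983/1652.0 = 0.1852; R = Sᾱ/(1−ᾱ) = 305.983/(1−0.1852) = 375.531 m².
Lp = Lw + 10 log₁₀(4/R) = 99.0 -19.73 = 79.3 dB.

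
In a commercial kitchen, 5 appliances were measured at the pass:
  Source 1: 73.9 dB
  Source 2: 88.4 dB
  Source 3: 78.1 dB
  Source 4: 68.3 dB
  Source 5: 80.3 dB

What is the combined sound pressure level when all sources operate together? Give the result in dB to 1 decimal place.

89.5 dB

Σ 10^(Lᵢ/10) = 8.949e+08.
L_total = 10·log₁₀(8.949e+08) = 89.5 dB.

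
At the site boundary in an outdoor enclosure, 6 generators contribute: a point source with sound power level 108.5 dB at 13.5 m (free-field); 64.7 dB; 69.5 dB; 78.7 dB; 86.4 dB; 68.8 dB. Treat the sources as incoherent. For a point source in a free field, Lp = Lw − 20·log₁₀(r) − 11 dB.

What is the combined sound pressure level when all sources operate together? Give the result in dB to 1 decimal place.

87.5 dB

Source at 13.5 m: Lp = 108.5 − 20·log₁₀(13.5) − 11 = 74.9 dB.
Σ 10^(Lᵢ/10) = 5.61e+08.
Back to dB: 10·log₁₀ Σ = 87.5 dB.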